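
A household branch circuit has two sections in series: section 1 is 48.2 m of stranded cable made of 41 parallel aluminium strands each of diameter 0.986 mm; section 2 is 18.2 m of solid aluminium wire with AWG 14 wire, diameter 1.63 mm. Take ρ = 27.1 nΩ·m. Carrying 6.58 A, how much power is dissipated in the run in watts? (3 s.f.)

12.0 W

ρ = 27.1 nΩ·m = 2.71×10^-8 Ω·m
Section 1: A_strand = π(4.9300e-04)² = 7.636e-07 m²; R₁ = ρL/(N·A_s) = (2.71×10^-8)(48.2)/(41×7.636e-07) = 0.04172 Ω
Section 2: A = π(1.63/2 mm)² = π(8.1500e-04 m)² = 2.087e-06 m²
R₂ = (2.71×10^-8)(18.2)/(2.087e-06) = 0.2364 Ω
R = R₁ + R₂ = 0.2781 Ω
P = I²R = (6.58)² × 0.2781 = 12.0 W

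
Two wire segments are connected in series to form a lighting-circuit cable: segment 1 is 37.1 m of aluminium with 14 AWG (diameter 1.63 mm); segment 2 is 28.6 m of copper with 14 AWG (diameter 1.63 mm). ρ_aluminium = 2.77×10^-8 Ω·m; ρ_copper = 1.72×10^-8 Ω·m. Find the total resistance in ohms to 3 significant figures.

0.728 Ω

Segment 1: A = π(1.63/2 mm)² = π(8.1500e-04 m)² = 2.087e-06 m²
R₁ = ρL/A = (2.77×10^-8)(37.1)/(2.087e-06) = 0.4925 Ω
R₂ = (1.72×10^-8)(28.6)/(2.087e-06) = 0.2357 Ω
R = R₁ + R₂ = 0.728 Ω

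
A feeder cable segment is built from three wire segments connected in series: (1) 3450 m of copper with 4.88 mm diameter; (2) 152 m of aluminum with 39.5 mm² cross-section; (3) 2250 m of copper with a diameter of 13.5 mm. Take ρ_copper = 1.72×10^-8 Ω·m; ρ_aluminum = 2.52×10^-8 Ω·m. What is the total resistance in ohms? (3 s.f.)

Seg 1: A = π(d/2)² = π(2.4400e-03 m)² = 1.870e-05 m²
R_1 = (1.72×10^-8)(3450)/(1.870e-05) = 3.173 Ω
Seg 2: A = 39.5 mm² = 3.950e-05 m²
R_2 = (2.52×10^-8)(152)/(3.950e-05) = 0.09697 Ω
Seg 3: A = π(d/2)² = π(6.7500e-03 m)² = 1.431e-04 m²
R_3 = (1.72×10^-8)(2250)/(1.431e-04) = 0.2704 Ω
R_total = R_1 + R_2 + R_3 = 3.54 Ω

3.54 Ω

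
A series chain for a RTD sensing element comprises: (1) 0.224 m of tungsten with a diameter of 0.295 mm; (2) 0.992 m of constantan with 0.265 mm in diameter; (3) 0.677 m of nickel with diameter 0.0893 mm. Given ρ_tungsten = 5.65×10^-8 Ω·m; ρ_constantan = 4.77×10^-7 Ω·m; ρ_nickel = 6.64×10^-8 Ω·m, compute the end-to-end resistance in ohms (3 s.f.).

15.9 Ω

Seg 1: A = π(d/2)² = π(1.4750e-04 m)² = 6.835e-08 m²
R_1 = (5.65×10^-8)(0.224)/(6.835e-08) = 0.1852 Ω
Seg 2: A = π(d/2)² = π(1.3250e-04 m)² = 5.515e-08 m²
R_2 = (4.77×10^-7)(0.992)/(5.515e-08) = 8.579 Ω
Seg 3: A = π(d/2)² = π(4.4650e-05 m)² = 6.263e-09 m²
R_3 = (6.64×10^-8)(0.677)/(6.263e-09) = 7.177 Ω
R_total = R_1 + R_2 + R_3 = 15.9 Ω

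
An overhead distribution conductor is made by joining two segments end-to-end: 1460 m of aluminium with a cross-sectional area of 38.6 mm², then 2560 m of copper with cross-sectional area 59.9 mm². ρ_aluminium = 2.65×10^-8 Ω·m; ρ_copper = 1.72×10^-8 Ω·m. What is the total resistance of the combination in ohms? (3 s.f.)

1.74 Ω

Segment 1: A = 38.6 mm² = 3.860e-05 m²
R₁ = ρL/A = (2.65×10^-8)(1460)/(3.860e-05) = 1.002 Ω
Segment 2: A = 59.9 mm² = 5.990e-05 m²
R₂ = (1.72×10^-8)(2560)/(5.990e-05) = 0.7351 Ω
R = R₁ + R₂ = 1.74 Ω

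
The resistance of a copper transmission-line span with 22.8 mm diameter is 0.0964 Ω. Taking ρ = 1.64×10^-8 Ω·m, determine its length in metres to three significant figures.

A = π(d/2)² = π(1.1400e-02 m)² = 4.083e-04 m²
L = RA/ρ = (0.0964)(4.083e-04)/(1.64×10^-8) = 2400 m

2400 m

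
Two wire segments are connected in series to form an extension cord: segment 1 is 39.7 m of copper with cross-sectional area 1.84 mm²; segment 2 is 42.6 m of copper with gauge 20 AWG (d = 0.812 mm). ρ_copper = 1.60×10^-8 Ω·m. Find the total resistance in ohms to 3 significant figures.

Segment 1: A = 1.84 mm² = 1.840e-06 m²
R₁ = ρL/A = (1.60×10^-8)(39.7)/(1.840e-06) = 0.3452 Ω
Segment 2: A = π(0.812/2 mm)² = π(4.0600e-04 m)² = 5.178e-07 m²
R₂ = (1.60×10^-8)(42.6)/(5.178e-07) = 1.316 Ω
R = R₁ + R₂ = 1.66 Ω

1.66 Ω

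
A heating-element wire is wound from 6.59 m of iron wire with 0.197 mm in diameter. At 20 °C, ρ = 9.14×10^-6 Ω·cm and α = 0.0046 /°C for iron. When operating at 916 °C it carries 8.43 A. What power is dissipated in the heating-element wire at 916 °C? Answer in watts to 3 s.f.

7190 W

ρ = 9.14×10^-6 Ω·cm = 9.14×10^-8 Ω·m
A = π(d/2)² = π(9.8500e-05 m)² = 3.048e-08 m²
R₍20₎ = ρL/A = (9.14×10^-8)(6.59)/(3.048e-08) = 19.76 Ω
R₍916₎ = R₍20₎(1 + αΔT) = 19.76 × (1 + 0.0046×896) = 101.2 Ω
P = I²R = (8.43)² × 101.2 = 7190 W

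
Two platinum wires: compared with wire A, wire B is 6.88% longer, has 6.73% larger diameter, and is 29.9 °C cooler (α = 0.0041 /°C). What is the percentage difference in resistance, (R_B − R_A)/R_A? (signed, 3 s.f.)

R ∝ ρL/d² with ρ ∝ (1+αΔT), so R_B/R_A = (1 + 6.88/100) × (1 + 6.73/100)⁻² × (1 − 0.0041×29.9)
= 1.069 × 0.8779 × 0.8774 = 0.8232
(R_B − R_A)/R_A = 0.8232 − 1 = -17.7%

-17.7%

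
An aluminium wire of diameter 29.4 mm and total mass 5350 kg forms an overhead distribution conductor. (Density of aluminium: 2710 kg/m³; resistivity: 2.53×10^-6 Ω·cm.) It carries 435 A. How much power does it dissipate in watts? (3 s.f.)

ρ = 2.53×10^-6 Ω·cm = 2.53×10^-8 Ω·m
A = π(d/2)² = π(1.4700e-02 m)² = 6.7887e-04 m²
L = m/(density·A) = 5350/(2710×6.7887e-04) = 2908 m
R = ρL/A = (2.53×10^-8)(2908)/(6.7887e-04) = 0.1084 Ω
P = I²R = (435)² × 0.1084 = 20500 W

20500 W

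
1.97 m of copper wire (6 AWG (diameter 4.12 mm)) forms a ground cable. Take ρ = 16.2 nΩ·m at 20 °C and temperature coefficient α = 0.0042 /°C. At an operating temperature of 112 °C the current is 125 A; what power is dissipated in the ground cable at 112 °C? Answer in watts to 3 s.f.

51.9 W

ρ = 16.2 nΩ·m = 1.62×10^-8 Ω·m
A = π(4.12/2 mm)² = π(2.0600e-03 m)² = 1.333e-05 m²
R₍20₎ = ρL/A = (1.62×10^-8)(1.97)/(1.333e-05) = 0.002394 Ω
R₍112₎ = R₍20₎(1 + αΔT) = 0.002394 × (1 + 0.0042×92) = 0.003319 Ω
P = I²R = (125)² × 0.003319 = 51.9 W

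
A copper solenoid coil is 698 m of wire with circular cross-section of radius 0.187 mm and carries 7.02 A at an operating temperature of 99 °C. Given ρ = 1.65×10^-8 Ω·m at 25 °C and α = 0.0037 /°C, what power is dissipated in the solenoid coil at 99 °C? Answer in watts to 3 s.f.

A = πr² = π(1.8700e-04 m)² = 1.099e-07 m²
R₍25₎ = ρL/A = (1.65×10^-8)(698)/(1.099e-07) = 104.8 Ω
R₍99₎ = R₍25₎(1 + αΔT) = 104.8 × (1 + 0.0037×74) = 133.5 Ω
P = I²R = (7.02)² × 133.5 = 6580 W

6580 W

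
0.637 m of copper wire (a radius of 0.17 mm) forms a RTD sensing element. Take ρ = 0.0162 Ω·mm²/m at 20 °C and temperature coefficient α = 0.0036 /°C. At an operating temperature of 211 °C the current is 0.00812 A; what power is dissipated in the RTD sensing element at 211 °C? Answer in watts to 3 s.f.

1.26×10^-5 W

ρ = 0.0162 Ω·mm²/m = 1.62×10^-8 Ω·m
A = πr² = π(1.7000e-04 m)² = 9.079e-08 m²
R₍20₎ = ρL/A = (1.62×10^-8)(0.637)/(9.079e-08) = 0.1137 Ω
R₍211₎ = R₍20₎(1 + αΔT) = 0.1137 × (1 + 0.0036×191) = 0.1918 Ω
P = I²R = (0.00812)² × 0.1918 = 1.26×10^-5 W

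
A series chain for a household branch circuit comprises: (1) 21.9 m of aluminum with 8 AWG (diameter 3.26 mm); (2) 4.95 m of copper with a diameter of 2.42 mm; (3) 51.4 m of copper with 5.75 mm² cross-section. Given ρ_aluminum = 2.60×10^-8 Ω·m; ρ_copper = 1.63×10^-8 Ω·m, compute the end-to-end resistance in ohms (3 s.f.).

Seg 1: A = π(3.26/2 mm)² = π(1.6300e-03 m)² = 8.347e-06 m²
R_1 = (2.60×10^-8)(21.9)/(8.347e-06) = 0.06822 Ω
Seg 2: A = π(d/2)² = π(1.2100e-03 m)² = 4.600e-06 m²
R_2 = (1.63×10^-8)(4.95)/(4.600e-06) = 0.01754 Ω
Seg 3: A = 5.75 mm² = 5.750e-06 m²
R_3 = (1.63×10^-8)(51.4)/(5.750e-06) = 0.1457 Ω
R_total = R_1 + R_2 + R_3 = 0.231 Ω

0.231 Ω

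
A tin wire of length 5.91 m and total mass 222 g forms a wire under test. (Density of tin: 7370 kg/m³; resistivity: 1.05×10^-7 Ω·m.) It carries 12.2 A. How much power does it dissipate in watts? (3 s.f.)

A = m/(density·L) = 0.222/(7370×5.91) = 5.0968e-06 m²
R = ρL/A = (1.05×10^-7)(5.91)/(5.0968e-06) = 0.1218 Ω
P = I²R = (12.2)² × 0.1218 = 18.1 W

18.1 W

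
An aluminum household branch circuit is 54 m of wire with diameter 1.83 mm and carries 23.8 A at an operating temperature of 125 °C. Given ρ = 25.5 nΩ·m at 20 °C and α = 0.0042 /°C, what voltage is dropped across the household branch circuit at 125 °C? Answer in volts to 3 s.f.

18.0 V

ρ = 25.5 nΩ·m = 2.55×10^-8 Ω·m
A = π(d/2)² = π(9.1500e-04 m)² = 2.630e-06 m²
R₍20₎ = ρL/A = (2.55×10^-8)(54)/(2.630e-06) = 0.5235 Ω
R₍125₎ = R₍20₎(1 + αΔT) = 0.5235 × (1 + 0.0042×105) = 0.7544 Ω
V = IR = 23.8 × 0.7544 = 18.0 V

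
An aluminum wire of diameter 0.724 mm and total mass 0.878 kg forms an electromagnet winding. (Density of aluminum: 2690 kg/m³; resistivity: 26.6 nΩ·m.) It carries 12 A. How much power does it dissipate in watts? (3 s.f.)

7380 W

ρ = 26.6 nΩ·m = 2.66×10^-8 Ω·m
A = π(d/2)² = π(3.6200e-04 m)² = 4.1169e-07 m²
L = m/(density·A) = 0.878/(2690×4.1169e-07) = 792.8 m
R = ρL/A = (2.66×10^-8)(792.8)/(4.1169e-07) = 51.23 Ω
P = I²R = (12)² × 51.23 = 7380 W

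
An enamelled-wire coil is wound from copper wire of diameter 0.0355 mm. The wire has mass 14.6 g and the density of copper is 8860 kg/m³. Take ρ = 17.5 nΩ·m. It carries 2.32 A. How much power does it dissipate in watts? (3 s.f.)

ρ = 17.5 nΩ·m = 1.75×10^-8 Ω·m
A = π(d/2)² = π(1.7750e-05 m)² = 9.8980e-10 m²
L = m/(density·A) = 0.0146/(8860×9.8980e-10) = 1665 m
R = ρL/A = (1.75×10^-8)(1665)/(9.8980e-10) = 29430 Ω
P = I²R = (2.32)² × 29430 = 1.58×10^5 W

1.58×10^5 W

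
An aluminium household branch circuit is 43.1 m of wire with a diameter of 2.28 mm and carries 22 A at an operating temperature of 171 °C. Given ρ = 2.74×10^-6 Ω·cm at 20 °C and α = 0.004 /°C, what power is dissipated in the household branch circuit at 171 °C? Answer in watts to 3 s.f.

225 W

ρ = 2.74×10^-6 Ω·cm = 2.74×10^-8 Ω·m
A = π(d/2)² = π(1.1400e-03 m)² = 4.083e-06 m²
R₍20₎ = ρL/A = (2.74×10^-8)(43.1)/(4.083e-06) = 0.2892 Ω
R₍171₎ = R₍20₎(1 + αΔT) = 0.2892 × (1 + 0.004×151) = 0.464 Ω
P = I²R = (22)² × 0.464 = 225 W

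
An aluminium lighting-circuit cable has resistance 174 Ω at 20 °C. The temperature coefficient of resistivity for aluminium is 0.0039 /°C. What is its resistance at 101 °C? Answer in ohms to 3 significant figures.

229 Ω

ΔT = 101 − 20 = 81 °C
R = R₀(1 + αΔT) = 174 × (1 + 0.0039×81) = 174 × 1.316 = 229 Ω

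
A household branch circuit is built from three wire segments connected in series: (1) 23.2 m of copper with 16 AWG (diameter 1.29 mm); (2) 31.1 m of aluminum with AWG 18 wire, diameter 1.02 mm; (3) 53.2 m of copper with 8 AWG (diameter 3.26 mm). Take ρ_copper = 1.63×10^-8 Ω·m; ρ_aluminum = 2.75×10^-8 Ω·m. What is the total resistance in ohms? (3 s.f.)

Seg 1: A = π(1.29/2 mm)² = π(6.4500e-04 m)² = 1.307e-06 m²
R_1 = (1.63×10^-8)(23.2)/(1.307e-06) = 0.2893 Ω
Seg 2: A = π(1.02/2 mm)² = π(5.1000e-04 m)² = 8.171e-07 m²
R_2 = (2.75×10^-8)(31.1)/(8.171e-07) = 1.047 Ω
Seg 3: A = π(3.26/2 mm)² = π(1.6300e-03 m)² = 8.347e-06 m²
R_3 = (1.63×10^-8)(53.2)/(8.347e-06) = 0.1039 Ω
R_total = R_1 + R_2 + R_3 = 1.44 Ω

1.44 Ω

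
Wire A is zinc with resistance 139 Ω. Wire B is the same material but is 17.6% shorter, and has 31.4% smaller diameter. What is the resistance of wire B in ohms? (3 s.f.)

R ∝ L/d², so R_B/R_A = (1 − 17.6/100) × (1 − 31.4/100)⁻²
= 0.824 × 2.125 = 1.751
R_B = 1.751 × 139 = 243 Ω

243 Ω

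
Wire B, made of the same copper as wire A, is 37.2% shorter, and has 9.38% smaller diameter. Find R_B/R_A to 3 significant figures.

R ∝ L/d², so R_B/R_A = (1 − 37.2/100) × (1 − 9.38/100)⁻²
= 0.628 × 1.218 = 0.765

0.765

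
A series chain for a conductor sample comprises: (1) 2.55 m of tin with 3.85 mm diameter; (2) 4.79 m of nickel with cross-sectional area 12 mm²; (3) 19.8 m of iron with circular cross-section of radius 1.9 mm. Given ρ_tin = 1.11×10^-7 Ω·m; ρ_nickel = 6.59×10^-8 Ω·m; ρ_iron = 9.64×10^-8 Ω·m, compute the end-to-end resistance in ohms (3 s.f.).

0.219 Ω

Seg 1: A = π(d/2)² = π(1.9250e-03 m)² = 1.164e-05 m²
R_1 = (1.11×10^-7)(2.55)/(1.164e-05) = 0.02431 Ω
Seg 2: A = 12 mm² = 1.200e-05 m²
R_2 = (6.59×10^-8)(4.79)/(1.200e-05) = 0.02631 Ω
Seg 3: A = πr² = π(1.9000e-03 m)² = 1.134e-05 m²
R_3 = (9.64×10^-8)(19.8)/(1.134e-05) = 0.1683 Ω
R_total = R_1 + R_2 + R_3 = 0.219 Ω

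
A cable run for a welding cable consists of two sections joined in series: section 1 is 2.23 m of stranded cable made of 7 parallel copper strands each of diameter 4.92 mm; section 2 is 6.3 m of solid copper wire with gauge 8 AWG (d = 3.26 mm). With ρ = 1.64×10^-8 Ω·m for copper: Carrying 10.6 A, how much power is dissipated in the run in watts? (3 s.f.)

1.42 W

Section 1: A_strand = π(2.4600e-03)² = 1.901e-05 m²; R₁ = ρL/(N·A_s) = (1.64×10^-8)(2.23)/(7×1.901e-05) = 2.748×10^-4 Ω
Section 2: A = π(3.26/2 mm)² = π(1.6300e-03 m)² = 8.347e-06 m²
R₂ = (1.64×10^-8)(6.3)/(8.347e-06) = 0.01238 Ω
R = R₁ + R₂ = 0.01265 Ω
P = I²R = (10.6)² × 0.01265 = 1.42 W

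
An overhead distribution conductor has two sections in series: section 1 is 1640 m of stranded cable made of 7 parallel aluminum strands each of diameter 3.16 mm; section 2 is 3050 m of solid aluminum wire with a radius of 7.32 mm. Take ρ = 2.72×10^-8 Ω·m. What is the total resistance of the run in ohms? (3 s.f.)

Section 1: A_strand = π(1.5800e-03)² = 7.843e-06 m²; R₁ = ρL/(N·A_s) = (2.72×10^-8)(1640)/(7×7.843e-06) = 0.8126 Ω
Section 2: A = πr² = π(7.3200e-03 m)² = 1.683e-04 m²
R₂ = (2.72×10^-8)(3050)/(1.683e-04) = 0.4928 Ω
R = R₁ + R₂ = 1.31 Ω

1.31 Ω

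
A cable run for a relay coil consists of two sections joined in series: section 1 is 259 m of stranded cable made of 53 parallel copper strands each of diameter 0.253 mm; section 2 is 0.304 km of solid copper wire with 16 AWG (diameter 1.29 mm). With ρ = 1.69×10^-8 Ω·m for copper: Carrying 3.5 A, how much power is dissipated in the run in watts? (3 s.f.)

68.3 W

Section 1: A_strand = π(1.2650e-04)² = 5.027e-08 m²; R₁ = ρL/(N·A_s) = (1.69×10^-8)(259)/(53×5.027e-08) = 1.643 Ω
Section 2: A = π(1.29/2 mm)² = π(6.4500e-04 m)² = 1.307e-06 m²
R₂ = (1.69×10^-8)(304)/(1.307e-06) = 3.931 Ω
R = R₁ + R₂ = 5.574 Ω
P = I²R = (3.5)² × 5.574 = 68.3 W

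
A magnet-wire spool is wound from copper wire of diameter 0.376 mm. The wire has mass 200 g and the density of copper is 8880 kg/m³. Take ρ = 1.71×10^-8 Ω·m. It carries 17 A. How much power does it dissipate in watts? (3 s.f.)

9030 W

A = π(d/2)² = π(1.8800e-04 m)² = 1.1104e-07 m²
L = m/(density·A) = 0.2/(8880×1.1104e-07) = 202.8 m
R = ρL/A = (1.71×10^-8)(202.8)/(1.1104e-07) = 31.24 Ω
P = I²R = (17)² × 31.24 = 9030 W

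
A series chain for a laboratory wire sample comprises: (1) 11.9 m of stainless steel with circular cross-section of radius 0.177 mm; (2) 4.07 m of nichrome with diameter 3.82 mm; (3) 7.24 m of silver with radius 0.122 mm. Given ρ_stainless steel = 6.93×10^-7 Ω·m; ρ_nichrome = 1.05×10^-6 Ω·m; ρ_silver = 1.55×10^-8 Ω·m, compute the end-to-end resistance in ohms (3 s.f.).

Seg 1: A = πr² = π(1.7700e-04 m)² = 9.842e-08 m²
R_1 = (6.93×10^-7)(11.9)/(9.842e-08) = 83.79 Ω
Seg 2: A = π(d/2)² = π(1.9100e-03 m)² = 1.146e-05 m²
R_2 = (1.05×10^-6)(4.07)/(1.146e-05) = 0.3729 Ω
Seg 3: A = πr² = π(1.2200e-04 m)² = 4.676e-08 m²
R_3 = (1.55×10^-8)(7.24)/(4.676e-08) = 2.4 Ω
R_total = R_1 + R_2 + R_3 = 86.6 Ω

86.6 Ω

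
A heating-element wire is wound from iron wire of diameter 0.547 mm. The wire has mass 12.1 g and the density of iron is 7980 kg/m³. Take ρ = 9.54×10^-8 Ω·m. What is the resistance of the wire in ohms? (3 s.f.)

2.62 Ω

A = π(d/2)² = π(2.7350e-04 m)² = 2.3500e-07 m²
L = m/(density·A) = 0.0121/(7980×2.3500e-07) = 6.452 m
R = ρL/A = (9.54×10^-8)(6.452)/(2.3500e-07) = 2.62 Ω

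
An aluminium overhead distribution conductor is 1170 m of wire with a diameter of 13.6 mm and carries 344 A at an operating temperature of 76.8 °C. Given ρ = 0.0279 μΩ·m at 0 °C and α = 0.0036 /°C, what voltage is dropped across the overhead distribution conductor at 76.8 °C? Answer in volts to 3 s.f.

98.7 V

ρ = 0.0279 μΩ·m = 2.79×10^-8 Ω·m
A = π(d/2)² = π(6.8000e-03 m)² = 1.453e-04 m²
R₍0₎ = ρL/A = (2.79×10^-8)(1170)/(1.453e-04) = 0.2247 Ω
R₍76.8₎ = R₍0₎(1 + αΔT) = 0.2247 × (1 + 0.0036×76.8) = 0.2868 Ω
V = IR = 344 × 0.2868 = 98.7 V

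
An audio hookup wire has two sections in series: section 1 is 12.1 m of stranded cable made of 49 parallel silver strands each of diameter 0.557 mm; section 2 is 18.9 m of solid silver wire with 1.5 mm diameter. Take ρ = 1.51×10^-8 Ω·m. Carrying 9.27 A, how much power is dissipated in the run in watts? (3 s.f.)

15.2 W

Section 1: A_strand = π(2.7850e-04)² = 2.437e-07 m²; R₁ = ρL/(N·A_s) = (1.51×10^-8)(12.1)/(49×2.437e-07) = 0.0153 Ω
Section 2: A = π(d/2)² = π(7.5000e-04 m)² = 1.767e-06 m²
R₂ = (1.51×10^-8)(18.9)/(1.767e-06) = 0.1615 Ω
R = R₁ + R₂ = 0.1768 Ω
P = I²R = (9.27)² × 0.1768 = 15.2 W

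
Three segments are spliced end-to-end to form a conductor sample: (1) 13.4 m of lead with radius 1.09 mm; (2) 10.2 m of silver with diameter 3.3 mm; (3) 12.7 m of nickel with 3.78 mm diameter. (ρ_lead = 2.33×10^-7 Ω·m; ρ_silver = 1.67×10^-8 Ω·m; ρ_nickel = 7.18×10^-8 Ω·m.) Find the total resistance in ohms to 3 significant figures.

0.938 Ω

Seg 1: A = πr² = π(1.0900e-03 m)² = 3.733e-06 m²
R_1 = (2.33×10^-7)(13.4)/(3.733e-06) = 0.8365 Ω
Seg 2: A = π(d/2)² = π(1.6500e-03 m)² = 8.553e-06 m²
R_2 = (1.67×10^-8)(10.2)/(8.553e-06) = 0.01992 Ω
Seg 3: A = π(d/2)² = π(1.8900e-03 m)² = 1.122e-05 m²
R_3 = (7.18×10^-8)(12.7)/(1.122e-05) = 0.08126 Ω
R_total = R_1 + R_2 + R_3 = 0.938 Ω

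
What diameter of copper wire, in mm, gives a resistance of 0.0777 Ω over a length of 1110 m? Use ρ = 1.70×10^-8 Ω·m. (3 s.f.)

17.6 mm

A = ρL/R = (1.70×10^-8)(1110)/(0.0777) = 2.429e-04 m²
d = 2√(A/π) = 1.758e-02 m = 17.6 mm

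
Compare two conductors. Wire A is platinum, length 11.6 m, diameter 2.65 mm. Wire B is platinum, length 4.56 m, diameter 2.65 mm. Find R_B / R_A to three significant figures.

R ∝ ρL/d², so R_B/R_A = (L_B/L_A)
= (4.56/11.6) = 0.393

0.393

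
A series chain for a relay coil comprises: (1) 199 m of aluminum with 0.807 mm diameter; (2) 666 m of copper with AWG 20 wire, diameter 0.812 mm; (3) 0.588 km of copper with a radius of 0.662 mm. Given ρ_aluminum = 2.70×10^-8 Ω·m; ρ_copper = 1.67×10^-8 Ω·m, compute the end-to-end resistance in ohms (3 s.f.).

39.1 Ω

Seg 1: A = π(d/2)² = π(4.0350e-04 m)² = 5.115e-07 m²
R_1 = (2.70×10^-8)(199)/(5.115e-07) = 10.5 Ω
Seg 2: A = π(0.812/2 mm)² = π(4.0600e-04 m)² = 5.178e-07 m²
R_2 = (1.67×10^-8)(666)/(5.178e-07) = 21.48 Ω
Seg 3: A = πr² = π(6.6200e-04 m)² = 1.377e-06 m²
R_3 = (1.67×10^-8)(588)/(1.377e-06) = 7.132 Ω
R_total = R_1 + R_2 + R_3 = 39.1 Ω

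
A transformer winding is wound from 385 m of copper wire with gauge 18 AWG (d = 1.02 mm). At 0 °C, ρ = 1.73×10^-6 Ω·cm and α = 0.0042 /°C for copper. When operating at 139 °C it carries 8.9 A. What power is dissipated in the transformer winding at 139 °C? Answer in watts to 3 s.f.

1020 W

ρ = 1.73×10^-6 Ω·cm = 1.73×10^-8 Ω·m
A = π(1.02/2 mm)² = π(5.1000e-04 m)² = 8.171e-07 m²
R₍0₎ = ρL/A = (1.73×10^-8)(385)/(8.171e-07) = 8.151 Ω
R₍139₎ = R₍0₎(1 + αΔT) = 8.151 × (1 + 0.0042×139) = 12.91 Ω
P = I²R = (8.9)² × 12.91 = 1020 W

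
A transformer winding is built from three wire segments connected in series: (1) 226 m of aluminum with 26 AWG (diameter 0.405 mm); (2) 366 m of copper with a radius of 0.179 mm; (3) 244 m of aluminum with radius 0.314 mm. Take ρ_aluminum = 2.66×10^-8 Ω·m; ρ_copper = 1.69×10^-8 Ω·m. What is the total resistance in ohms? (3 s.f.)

129 Ω

Seg 1: A = π(0.405/2 mm)² = π(2.0250e-04 m)² = 1.288e-07 m²
R_1 = (2.66×10^-8)(226)/(1.288e-07) = 46.66 Ω
Seg 2: A = πr² = π(1.7900e-04 m)² = 1.007e-07 m²
R_2 = (1.69×10^-8)(366)/(1.007e-07) = 61.45 Ω
Seg 3: A = πr² = π(3.1400e-04 m)² = 3.097e-07 m²
R_3 = (2.66×10^-8)(244)/(3.097e-07) = 20.95 Ω
R_total = R_1 + R_2 + R_3 = 129 Ω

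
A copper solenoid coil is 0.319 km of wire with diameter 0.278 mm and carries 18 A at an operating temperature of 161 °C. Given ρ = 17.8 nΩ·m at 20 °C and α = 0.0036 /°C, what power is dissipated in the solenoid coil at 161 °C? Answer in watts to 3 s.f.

ρ = 17.8 nΩ·m = 1.78×10^-8 Ω·m
A = π(d/2)² = π(1.3900e-04 m)² = 6.070e-08 m²
R₍20₎ = ρL/A = (1.78×10^-8)(319)/(6.070e-08) = 93.55 Ω
R₍161₎ = R₍20₎(1 + αΔT) = 93.55 × (1 + 0.0036×141) = 141 Ω
P = I²R = (18)² × 141 = 45700 W

45700 W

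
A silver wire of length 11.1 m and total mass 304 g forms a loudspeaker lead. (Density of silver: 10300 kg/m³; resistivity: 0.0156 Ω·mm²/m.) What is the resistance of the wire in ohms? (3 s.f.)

0.0651 Ω

ρ = 0.0156 Ω·mm²/m = 1.56×10^-8 Ω·m
A = m/(density·L) = 0.304/(10300×11.1) = 2.6590e-06 m²
R = ρL/A = (1.56×10^-8)(11.1)/(2.6590e-06) = 0.0651 Ω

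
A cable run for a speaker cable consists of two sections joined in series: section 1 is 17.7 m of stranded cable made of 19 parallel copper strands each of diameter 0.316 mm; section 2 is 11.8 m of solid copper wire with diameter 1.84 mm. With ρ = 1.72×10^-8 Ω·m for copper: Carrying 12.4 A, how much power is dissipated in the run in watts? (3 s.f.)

Section 1: A_strand = π(1.5800e-04)² = 7.843e-08 m²; R₁ = ρL/(N·A_s) = (1.72×10^-8)(17.7)/(19×7.843e-08) = 0.2043 Ω
Section 2: A = π(d/2)² = π(9.2000e-04 m)² = 2.659e-06 m²
R₂ = (1.72×10^-8)(11.8)/(2.659e-06) = 0.07633 Ω
R = R₁ + R₂ = 0.2806 Ω
P = I²R = (12.4)² × 0.2806 = 43.2 W

43.2 W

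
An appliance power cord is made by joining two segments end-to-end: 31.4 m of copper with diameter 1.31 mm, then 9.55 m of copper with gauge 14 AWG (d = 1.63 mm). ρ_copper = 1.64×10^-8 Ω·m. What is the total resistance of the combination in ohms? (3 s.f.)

0.457 Ω

Segment 1: A = π(d/2)² = π(6.5500e-04 m)² = 1.348e-06 m²
R₁ = ρL/A = (1.64×10^-8)(31.4)/(1.348e-06) = 0.3821 Ω
Segment 2: A = π(1.63/2 mm)² = π(8.1500e-04 m)² = 2.087e-06 m²
R₂ = (1.64×10^-8)(9.55)/(2.087e-06) = 0.07506 Ω
R = R₁ + R₂ = 0.457 Ω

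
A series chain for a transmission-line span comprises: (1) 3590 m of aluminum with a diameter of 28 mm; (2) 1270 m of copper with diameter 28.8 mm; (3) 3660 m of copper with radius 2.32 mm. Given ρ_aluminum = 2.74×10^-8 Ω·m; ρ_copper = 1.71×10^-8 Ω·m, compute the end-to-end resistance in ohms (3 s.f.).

3.89 Ω

Seg 1: A = π(d/2)² = π(1.4000e-02 m)² = 6.158e-04 m²
R_1 = (2.74×10^-8)(3590)/(6.158e-04) = 0.1597 Ω
Seg 2: A = π(d/2)² = π(1.4400e-02 m)² = 6.514e-04 m²
R_2 = (1.71×10^-8)(1270)/(6.514e-04) = 0.03334 Ω
Seg 3: A = πr² = π(2.3200e-03 m)² = 1.691e-05 m²
R_3 = (1.71×10^-8)(3660)/(1.691e-05) = 3.701 Ω
R_total = R_1 + R_2 + R_3 = 3.89 Ω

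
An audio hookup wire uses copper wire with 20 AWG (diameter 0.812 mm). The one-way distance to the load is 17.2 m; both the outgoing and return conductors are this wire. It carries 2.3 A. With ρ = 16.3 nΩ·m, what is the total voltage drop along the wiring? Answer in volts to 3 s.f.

2.49 V

ρ = 16.3 nΩ·m = 1.63×10^-8 Ω·m
A = π(0.812/2 mm)² = π(4.0600e-04 m)² = 5.178e-07 m²
Total conductor length (both ways) L = 2 × 17.2 = 34.4 m
R = ρL/A = (1.63×10^-8)(34.4)/(5.178e-07) = 1.083 Ω
V = IR = 2.3 × 1.083 = 2.49 V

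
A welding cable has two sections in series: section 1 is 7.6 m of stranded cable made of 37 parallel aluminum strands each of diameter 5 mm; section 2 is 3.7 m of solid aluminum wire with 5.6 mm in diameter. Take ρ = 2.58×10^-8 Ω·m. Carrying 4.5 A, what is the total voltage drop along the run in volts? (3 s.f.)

0.0187 V

Section 1: A_strand = π(2.5000e-03)² = 1.963e-05 m²; R₁ = ρL/(N·A_s) = (2.58×10^-8)(7.6)/(37×1.963e-05) = 2.699×10^-4 Ω
Section 2: A = π(d/2)² = π(2.8000e-03 m)² = 2.463e-05 m²
R₂ = (2.58×10^-8)(3.7)/(2.463e-05) = 0.003876 Ω
R = R₁ + R₂ = 0.004146 Ω
V = IR = 4.5 × 0.004146 = 0.0187 V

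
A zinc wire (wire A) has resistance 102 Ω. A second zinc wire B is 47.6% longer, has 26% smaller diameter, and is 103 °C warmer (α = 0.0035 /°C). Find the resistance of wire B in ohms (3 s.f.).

R ∝ ρL/d² with ρ ∝ (1+αΔT), so R_B/R_A = (1 + 47.6/100) × (1 − 26/100)⁻² × (1 + 0.0035×103)
= 1.476 × 1.826 × 1.361 = 3.667
R_B = 3.667 × 102 = 374 Ω

374 Ω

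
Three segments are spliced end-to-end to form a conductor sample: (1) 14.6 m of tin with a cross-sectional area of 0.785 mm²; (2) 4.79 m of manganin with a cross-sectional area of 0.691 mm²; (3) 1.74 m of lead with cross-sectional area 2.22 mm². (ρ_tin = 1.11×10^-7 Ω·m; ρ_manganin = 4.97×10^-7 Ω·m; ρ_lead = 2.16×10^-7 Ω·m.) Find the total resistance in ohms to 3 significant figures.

5.68 Ω

Seg 1: A = 0.785 mm² = 7.850e-07 m²
R_1 = (1.11×10^-7)(14.6)/(7.850e-07) = 2.064 Ω
Seg 2: A = 0.691 mm² = 6.910e-07 m²
R_2 = (4.97×10^-7)(4.79)/(6.910e-07) = 3.445 Ω
Seg 3: A = 2.22 mm² = 2.220e-06 m²
R_3 = (2.16×10^-7)(1.74)/(2.220e-06) = 0.1693 Ω
R_total = R_1 + R_2 + R_3 = 5.68 Ω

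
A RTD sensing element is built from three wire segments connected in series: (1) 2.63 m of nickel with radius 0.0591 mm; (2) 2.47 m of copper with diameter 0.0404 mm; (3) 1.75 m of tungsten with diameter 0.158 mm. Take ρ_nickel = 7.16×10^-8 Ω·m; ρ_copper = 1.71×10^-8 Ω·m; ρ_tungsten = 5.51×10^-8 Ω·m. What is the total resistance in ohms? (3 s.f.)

Seg 1: A = πr² = π(5.9100e-05 m)² = 1.097e-08 m²
R_1 = (7.16×10^-8)(2.63)/(1.097e-08) = 17.16 Ω
Seg 2: A = π(d/2)² = π(2.0200e-05 m)² = 1.282e-09 m²
R_2 = (1.71×10^-8)(2.47)/(1.282e-09) = 32.95 Ω
Seg 3: A = π(d/2)² = π(7.9000e-05 m)² = 1.961e-08 m²
R_3 = (5.51×10^-8)(1.75)/(1.961e-08) = 4.918 Ω
R_total = R_1 + R_2 + R_3 = 55.0 Ω

55.0 Ω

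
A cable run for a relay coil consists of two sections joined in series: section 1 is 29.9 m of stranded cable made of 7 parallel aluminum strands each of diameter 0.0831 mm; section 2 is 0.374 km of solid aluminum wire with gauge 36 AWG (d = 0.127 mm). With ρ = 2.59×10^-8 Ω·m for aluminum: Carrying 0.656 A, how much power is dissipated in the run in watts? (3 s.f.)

338 W

Section 1: A_strand = π(4.1550e-05)² = 5.424e-09 m²; R₁ = ρL/(N·A_s) = (2.59×10^-8)(29.9)/(7×5.424e-09) = 20.4 Ω
Section 2: A = π(0.127/2 mm)² = π(6.3500e-05 m)² = 1.267e-08 m²
R₂ = (2.59×10^-8)(374)/(1.267e-08) = 764.7 Ω
R = R₁ + R₂ = 785.1 Ω
P = I²R = (0.656)² × 785.1 = 338 W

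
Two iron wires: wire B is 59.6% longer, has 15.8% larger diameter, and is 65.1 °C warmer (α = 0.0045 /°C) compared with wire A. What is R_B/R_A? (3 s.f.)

1.54

R ∝ ρL/d² with ρ ∝ (1+αΔT), so R_B/R_A = (1 + 59.6/100) × (1 + 15.8/100)⁻² × (1 + 0.0045×65.1)
= 1.596 × 0.7457 × 1.293 = 1.54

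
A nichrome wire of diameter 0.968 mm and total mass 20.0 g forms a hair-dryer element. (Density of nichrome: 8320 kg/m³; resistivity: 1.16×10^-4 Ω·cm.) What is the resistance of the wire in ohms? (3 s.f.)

ρ = 1.16×10^-4 Ω·cm = 1.16×10^-6 Ω·m
A = π(d/2)² = π(4.8400e-04 m)² = 7.3594e-07 m²
L = m/(density·A) = 0.02/(8320×7.3594e-07) = 3.266 m
R = ρL/A = (1.16×10^-6)(3.266)/(7.3594e-07) = 5.15 Ω

5.15 Ω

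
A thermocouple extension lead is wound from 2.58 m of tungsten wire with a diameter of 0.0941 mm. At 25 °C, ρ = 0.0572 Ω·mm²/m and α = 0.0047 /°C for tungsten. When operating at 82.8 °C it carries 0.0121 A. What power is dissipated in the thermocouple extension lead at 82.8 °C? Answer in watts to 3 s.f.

ρ = 0.0572 Ω·mm²/m = 5.72×10^-8 Ω·m
A = π(d/2)² = π(4.7050e-05 m)² = 6.955e-09 m²
R₍25₎ = ρL/A = (5.72×10^-8)(2.58)/(6.955e-09) = 21.22 Ω
R₍82.8₎ = R₍25₎(1 + αΔT) = 21.22 × (1 + 0.0047×57.8) = 26.98 Ω
P = I²R = (0.0121)² × 26.98 = 0.00395 W

0.00395 W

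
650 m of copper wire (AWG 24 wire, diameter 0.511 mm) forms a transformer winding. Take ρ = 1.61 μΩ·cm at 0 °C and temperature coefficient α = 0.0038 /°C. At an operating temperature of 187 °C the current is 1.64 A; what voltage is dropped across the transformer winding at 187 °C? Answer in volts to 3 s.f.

ρ = 1.61 μΩ·cm = 1.61×10^-8 Ω·m
A = π(0.511/2 mm)² = π(2.5550e-04 m)² = 2.051e-07 m²
R₍0₎ = ρL/A = (1.61×10^-8)(650)/(2.051e-07) = 51.03 Ω
R₍187₎ = R₍0₎(1 + αΔT) = 51.03 × (1 + 0.0038×187) = 87.29 Ω
V = IR = 1.64 × 87.29 = 143 V

143 V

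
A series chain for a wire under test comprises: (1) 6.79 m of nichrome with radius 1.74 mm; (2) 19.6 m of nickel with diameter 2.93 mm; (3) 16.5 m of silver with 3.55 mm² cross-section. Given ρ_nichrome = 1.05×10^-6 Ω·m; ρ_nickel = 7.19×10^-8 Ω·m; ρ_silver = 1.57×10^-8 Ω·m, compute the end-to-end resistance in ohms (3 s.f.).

Seg 1: A = πr² = π(1.7400e-03 m)² = 9.511e-06 m²
R_1 = (1.05×10^-6)(6.79)/(9.511e-06) = 0.7496 Ω
Seg 2: A = π(d/2)² = π(1.4650e-03 m)² = 6.743e-06 m²
R_2 = (7.19×10^-8)(19.6)/(6.743e-06) = 0.209 Ω
Seg 3: A = 3.55 mm² = 3.550e-06 m²
R_3 = (1.57×10^-8)(16.5)/(3.550e-06) = 0.07297 Ω
R_total = R_1 + R_2 + R_3 = 1.03 Ω

1.03 Ω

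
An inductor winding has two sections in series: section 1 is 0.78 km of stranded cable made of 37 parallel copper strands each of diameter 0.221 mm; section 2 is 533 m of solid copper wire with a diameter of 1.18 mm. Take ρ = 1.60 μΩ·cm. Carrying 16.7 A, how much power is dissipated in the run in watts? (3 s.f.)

4630 W

ρ = 1.60 μΩ·cm = 1.60×10^-8 Ω·m
Section 1: A_strand = π(1.1050e-04)² = 3.836e-08 m²; R₁ = ρL/(N·A_s) = (1.60×10^-8)(780)/(37×3.836e-08) = 8.793 Ω
Section 2: A = π(d/2)² = π(5.9000e-04 m)² = 1.094e-06 m²
R₂ = (1.60×10^-8)(533)/(1.094e-06) = 7.798 Ω
R = R₁ + R₂ = 16.59 Ω
P = I²R = (16.7)² × 16.59 = 4630 W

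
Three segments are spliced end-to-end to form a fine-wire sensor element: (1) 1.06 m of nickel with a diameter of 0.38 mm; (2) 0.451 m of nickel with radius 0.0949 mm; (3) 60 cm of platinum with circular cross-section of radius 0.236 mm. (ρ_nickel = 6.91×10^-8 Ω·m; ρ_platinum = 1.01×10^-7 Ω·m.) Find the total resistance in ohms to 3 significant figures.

2.09 Ω

Seg 1: A = π(d/2)² = π(1.9000e-04 m)² = 1.134e-07 m²
R_1 = (6.91×10^-8)(1.06)/(1.134e-07) = 0.6458 Ω
Seg 2: A = πr² = π(9.4900e-05 m)² = 2.829e-08 m²
R_2 = (6.91×10^-8)(0.451)/(2.829e-08) = 1.101 Ω
Seg 3: A = πr² = π(2.3600e-04 m)² = 1.750e-07 m²
R_3 = (1.01×10^-7)(0.6)/(1.750e-07) = 0.3463 Ω
R_total = R_1 + R_2 + R_3 = 2.09 Ω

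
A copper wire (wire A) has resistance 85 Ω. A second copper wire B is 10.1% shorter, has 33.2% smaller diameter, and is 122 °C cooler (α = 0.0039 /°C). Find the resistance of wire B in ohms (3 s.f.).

89.8 Ω

R ∝ ρL/d² with ρ ∝ (1+αΔT), so R_B/R_A = (1 − 10.1/100) × (1 − 33.2/100)⁻² × (1 − 0.0039×122)
= 0.899 × 2.241 × 0.5242 = 1.056
R_B = 1.056 × 85 = 89.8 Ω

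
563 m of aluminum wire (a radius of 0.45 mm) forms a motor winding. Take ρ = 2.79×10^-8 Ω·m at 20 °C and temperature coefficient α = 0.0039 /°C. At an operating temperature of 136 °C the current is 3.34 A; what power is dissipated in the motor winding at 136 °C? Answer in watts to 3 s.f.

A = πr² = π(4.5000e-04 m)² = 6.362e-07 m²
R₍20₎ = ρL/A = (2.79×10^-8)(563)/(6.362e-07) = 24.69 Ω
R₍136₎ = R₍20₎(1 + αΔT) = 24.69 × (1 + 0.0039×116) = 35.86 Ω
P = I²R = (3.34)² × 35.86 = 400 W

400 W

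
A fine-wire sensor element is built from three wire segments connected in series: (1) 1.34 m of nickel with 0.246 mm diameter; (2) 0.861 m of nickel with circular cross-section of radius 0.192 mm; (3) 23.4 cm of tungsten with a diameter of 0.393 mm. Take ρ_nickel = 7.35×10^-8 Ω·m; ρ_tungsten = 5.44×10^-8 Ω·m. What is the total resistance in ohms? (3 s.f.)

2.72 Ω

Seg 1: A = π(d/2)² = π(1.2300e-04 m)² = 4.753e-08 m²
R_1 = (7.35×10^-8)(1.34)/(4.753e-08) = 2.072 Ω
Seg 2: A = πr² = π(1.9200e-04 m)² = 1.158e-07 m²
R_2 = (7.35×10^-8)(0.861)/(1.158e-07) = 0.5464 Ω
Seg 3: A = π(d/2)² = π(1.9650e-04 m)² = 1.213e-07 m²
R_3 = (5.44×10^-8)(0.234)/(1.213e-07) = 0.1049 Ω
R_total = R_1 + R_2 + R_3 = 2.72 Ω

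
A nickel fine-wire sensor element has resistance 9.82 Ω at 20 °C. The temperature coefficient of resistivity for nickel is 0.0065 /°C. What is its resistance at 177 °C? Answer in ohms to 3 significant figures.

ΔT = 177 − 20 = 157 °C
R = R₀(1 + αΔT) = 9.82 × (1 + 0.0065×157) = 9.82 × 2.021 = 19.8 Ω

19.8 Ω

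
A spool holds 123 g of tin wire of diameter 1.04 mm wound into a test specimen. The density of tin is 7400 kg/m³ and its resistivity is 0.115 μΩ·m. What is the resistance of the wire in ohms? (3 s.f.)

2.65 Ω

ρ = 0.115 μΩ·m = 1.15×10^-7 Ω·m
A = π(d/2)² = π(5.2000e-04 m)² = 8.4949e-07 m²
L = m/(density·A) = 0.123/(7400×8.4949e-07) = 19.57 m
R = ρL/A = (1.15×10^-7)(19.57)/(8.4949e-07) = 2.65 Ω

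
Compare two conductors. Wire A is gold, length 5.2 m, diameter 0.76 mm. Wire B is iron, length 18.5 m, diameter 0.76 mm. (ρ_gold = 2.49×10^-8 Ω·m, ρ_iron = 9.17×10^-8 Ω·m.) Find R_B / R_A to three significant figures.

13.1

R ∝ ρL/d², so R_B/R_A = (ρ_B/ρ_A) × (L_B/L_A)
= (9.17×10^-8/2.49×10^-8) × (18.5/5.2) = 13.1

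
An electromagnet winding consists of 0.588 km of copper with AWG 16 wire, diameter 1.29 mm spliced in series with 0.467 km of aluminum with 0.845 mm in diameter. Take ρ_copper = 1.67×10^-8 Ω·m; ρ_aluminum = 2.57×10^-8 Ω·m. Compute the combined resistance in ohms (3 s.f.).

28.9 Ω

Segment 1: A = π(1.29/2 mm)² = π(6.4500e-04 m)² = 1.307e-06 m²
R₁ = ρL/A = (1.67×10^-8)(588)/(1.307e-06) = 7.513 Ω
Segment 2: A = π(d/2)² = π(4.2250e-04 m)² = 5.608e-07 m²
R₂ = (2.57×10^-8)(467)/(5.608e-07) = 21.4 Ω
R = R₁ + R₂ = 28.9 Ω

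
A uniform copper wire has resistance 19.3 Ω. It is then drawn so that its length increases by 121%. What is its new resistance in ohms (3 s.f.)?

94.3 Ω

k = 1 + 121/100 = 2.21; volume constant ⇒ A' = A/k, so R' = k²R.
R' = 4.884 × 19.3 = 94.3 Ω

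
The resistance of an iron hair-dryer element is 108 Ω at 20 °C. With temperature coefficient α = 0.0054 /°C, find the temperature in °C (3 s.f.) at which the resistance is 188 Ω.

157 °C

R = R₀(1 + α(T − T₀)) ⇒ T = T₀ + (R/R₀ − 1)/α
T = 20 + (188/108 − 1)/0.0054 = 20 + (0.7407)/0.0054 = 157 °C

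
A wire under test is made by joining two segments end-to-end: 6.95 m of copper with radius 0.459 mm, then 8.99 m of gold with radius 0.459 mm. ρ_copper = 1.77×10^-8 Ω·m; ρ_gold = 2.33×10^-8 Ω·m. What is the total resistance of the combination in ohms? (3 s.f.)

0.502 Ω

Segment 1: A = πr² = π(4.5900e-04 m)² = 6.619e-07 m²
R₁ = ρL/A = (1.77×10^-8)(6.95)/(6.619e-07) = 0.1859 Ω
R₂ = (2.33×10^-8)(8.99)/(6.619e-07) = 0.3165 Ω
R = R₁ + R₂ = 0.502 Ω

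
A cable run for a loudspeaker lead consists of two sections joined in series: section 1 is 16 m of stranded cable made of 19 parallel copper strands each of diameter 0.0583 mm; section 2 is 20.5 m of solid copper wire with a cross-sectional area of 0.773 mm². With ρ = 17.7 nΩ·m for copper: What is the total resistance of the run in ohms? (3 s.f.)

6.05 Ω

ρ = 17.7 nΩ·m = 1.77×10^-8 Ω·m
Section 1: A_strand = π(2.9150e-05)² = 2.669e-09 m²; R₁ = ρL/(N·A_s) = (1.77×10^-8)(16)/(19×2.669e-09) = 5.584 Ω
Section 2: A = 0.773 mm² = 7.730e-07 m²
R₂ = (1.77×10^-8)(20.5)/(7.730e-07) = 0.4694 Ω
R = R₁ + R₂ = 6.05 Ω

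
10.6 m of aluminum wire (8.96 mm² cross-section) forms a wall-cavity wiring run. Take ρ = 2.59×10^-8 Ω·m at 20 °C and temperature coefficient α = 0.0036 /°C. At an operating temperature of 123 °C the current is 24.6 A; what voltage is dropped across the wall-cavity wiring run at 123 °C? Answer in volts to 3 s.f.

1.03 V

A = 8.96 mm² = 8.960e-06 m²
R₍20₎ = ρL/A = (2.59×10^-8)(10.6)/(8.960e-06) = 0.03064 Ω
R₍123₎ = R₍20₎(1 + αΔT) = 0.03064 × (1 + 0.0036×103) = 0.042 Ω
V = IR = 24.6 × 0.042 = 1.03 V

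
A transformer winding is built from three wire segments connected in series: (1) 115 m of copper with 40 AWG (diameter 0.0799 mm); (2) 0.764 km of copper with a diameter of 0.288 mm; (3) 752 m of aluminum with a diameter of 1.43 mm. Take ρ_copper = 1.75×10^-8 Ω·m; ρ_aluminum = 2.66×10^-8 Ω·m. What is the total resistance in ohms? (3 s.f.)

Seg 1: A = π(0.0799/2 mm)² = π(3.9950e-05 m)² = 5.014e-09 m²
R_1 = (1.75×10^-8)(115)/(5.014e-09) = 401.4 Ω
Seg 2: A = π(d/2)² = π(1.4400e-04 m)² = 6.514e-08 m²
R_2 = (1.75×10^-8)(764)/(6.514e-08) = 205.2 Ω
Seg 3: A = π(d/2)² = π(7.1500e-04 m)² = 1.606e-06 m²
R_3 = (2.66×10^-8)(752)/(1.606e-06) = 12.45 Ω
R_total = R_1 + R_2 + R_3 = 619 Ω

619 Ω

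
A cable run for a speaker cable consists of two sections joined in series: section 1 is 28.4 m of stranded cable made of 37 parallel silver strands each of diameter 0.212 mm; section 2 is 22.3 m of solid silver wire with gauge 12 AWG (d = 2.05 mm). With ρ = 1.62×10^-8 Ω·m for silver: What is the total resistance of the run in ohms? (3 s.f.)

0.462 Ω

Section 1: A_strand = π(1.0600e-04)² = 3.530e-08 m²; R₁ = ρL/(N·A_s) = (1.62×10^-8)(28.4)/(37×3.530e-08) = 0.3523 Ω
Section 2: A = π(2.05/2 mm)² = π(1.0250e-03 m)² = 3.301e-06 m²
R₂ = (1.62×10^-8)(22.3)/(3.301e-06) = 0.1095 Ω
R = R₁ + R₂ = 0.462 Ω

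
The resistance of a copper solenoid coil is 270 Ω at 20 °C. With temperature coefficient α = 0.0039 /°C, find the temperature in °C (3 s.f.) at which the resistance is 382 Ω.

R = R₀(1 + α(T − T₀)) ⇒ T = T₀ + (R/R₀ − 1)/α
T = 20 + (382/270 − 1)/0.0039 = 20 + (0.4148)/0.0039 = 126 °C

126 °C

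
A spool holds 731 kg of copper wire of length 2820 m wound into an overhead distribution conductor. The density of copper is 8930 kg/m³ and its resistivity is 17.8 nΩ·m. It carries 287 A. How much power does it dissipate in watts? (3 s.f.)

ρ = 17.8 nΩ·m = 1.78×10^-8 Ω·m
A = m/(density·L) = 731/(8930×2820) = 2.9028e-05 m²
R = ρL/A = (1.78×10^-8)(2820)/(2.9028e-05) = 1.729 Ω
P = I²R = (287)² × 1.729 = 1.42×10^5 W

1.42×10^5 W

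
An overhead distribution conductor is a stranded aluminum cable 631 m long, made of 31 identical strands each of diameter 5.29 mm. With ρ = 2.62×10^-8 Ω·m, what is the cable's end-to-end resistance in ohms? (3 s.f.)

A_strand = π(2.6450e-03 m)² = 2.198e-05 m²
R_strand = ρL/A = (2.62×10^-8)(631)/(2.198e-05) = 0.7522 Ω
R_total = R_strand/N = 0.7522/31 = 0.0243 Ω

0.0243 Ω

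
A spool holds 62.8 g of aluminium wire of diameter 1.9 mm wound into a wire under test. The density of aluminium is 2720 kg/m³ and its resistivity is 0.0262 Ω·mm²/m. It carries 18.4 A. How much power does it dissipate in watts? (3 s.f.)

25.5 W

ρ = 0.0262 Ω·mm²/m = 2.62×10^-8 Ω·m
A = π(d/2)² = π(9.5000e-04 m)² = 2.8353e-06 m²
L = m/(density·A) = 0.0628/(2720×2.8353e-06) = 8.143 m
R = ρL/A = (2.62×10^-8)(8.143)/(2.8353e-06) = 0.07525 Ω
P = I²R = (18.4)² × 0.07525 = 25.5 W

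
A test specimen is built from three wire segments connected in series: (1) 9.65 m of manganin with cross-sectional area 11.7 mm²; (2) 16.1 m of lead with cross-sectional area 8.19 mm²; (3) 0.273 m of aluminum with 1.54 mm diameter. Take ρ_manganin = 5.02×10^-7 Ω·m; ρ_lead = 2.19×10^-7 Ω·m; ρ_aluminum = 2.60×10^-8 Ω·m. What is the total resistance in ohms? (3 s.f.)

0.848 Ω

Seg 1: A = 11.7 mm² = 1.170e-05 m²
R_1 = (5.02×10^-7)(9.65)/(1.170e-05) = 0.414 Ω
Seg 2: A = 8.19 mm² = 8.190e-06 m²
R_2 = (2.19×10^-7)(16.1)/(8.190e-06) = 0.4305 Ω
Seg 3: A = π(d/2)² = π(7.7000e-04 m)² = 1.863e-06 m²
R_3 = (2.60×10^-8)(0.273)/(1.863e-06) = 0.003811 Ω
R_total = R_1 + R_2 + R_3 = 0.848 Ω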